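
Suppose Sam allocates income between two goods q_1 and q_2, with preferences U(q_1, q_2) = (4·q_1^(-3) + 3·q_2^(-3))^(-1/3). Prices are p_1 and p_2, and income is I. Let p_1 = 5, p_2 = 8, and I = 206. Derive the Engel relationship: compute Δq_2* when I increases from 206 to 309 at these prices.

Δq_2* = 7.3347

MRS = MU_q_1/MU_q_2 = (4/3)·(q_2/q_1)^(4). Set equal to p_1/p_2.
Solve for the ratio: q_2/q_1 = [(3/4)·p_1/p_2]^(0.25).
With the ratio pinned down, the budget gives q_1* = I/(p_1 + p_2·(q_2/q_1)) and q_2* = (q_2/q_1)·q_1*.
Numerically q_2/q_1 = 0.827438, so q_1* = 206/(5 + 8·0.827438) = 17.7288 and q_2* = 0.827438·17.7288 = 14.6695.
At I' = 309: q_2* = 22.0042. Change: 22.0042 − 14.6695 = 7.3347.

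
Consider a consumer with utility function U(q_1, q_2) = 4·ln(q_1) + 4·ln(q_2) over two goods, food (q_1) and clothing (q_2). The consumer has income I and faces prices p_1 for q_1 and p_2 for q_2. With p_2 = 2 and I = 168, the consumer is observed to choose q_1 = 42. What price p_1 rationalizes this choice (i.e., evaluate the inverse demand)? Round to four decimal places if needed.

p_1 = 2

Tangency: MRS = q_2/q_1 = p_1/p_2.
So 4·p_2·q_2 = 4·p_1·q_1; combined with the budget, a share 0.5 of income goes to q_1.
Demand: q_1*(p_1,p_2,I) = 0.5·I/p_1 and q_2* = 0.5·I/p_2.
Set q_1* = 42 in the demand function and solve for p_1: p_1 = 2.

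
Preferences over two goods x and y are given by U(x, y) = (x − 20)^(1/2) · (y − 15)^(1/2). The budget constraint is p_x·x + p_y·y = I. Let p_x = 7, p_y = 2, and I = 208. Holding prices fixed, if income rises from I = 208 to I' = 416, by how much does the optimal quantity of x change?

This is Cobb-Douglas in (x−20, y−15): tangency gives 0.5·p_y·(y−15) = 0.5·p_x·(x−20).
After buying the subsistence bundle (20, 15), a share 0.5 of the remaining income goes to x: x* = 20 + 0.5·(I − 20p_x − 15p_y)/p_x.
Discretionary income = 208 − 20·7 − 15·2 = 38; x* = 20 + 0.5·38/7 = 22.7143.
At I' = 416: x* = 37.5714. Change: 37.5714 − 22.7143 = 14.8571.

Δx* = 14.8571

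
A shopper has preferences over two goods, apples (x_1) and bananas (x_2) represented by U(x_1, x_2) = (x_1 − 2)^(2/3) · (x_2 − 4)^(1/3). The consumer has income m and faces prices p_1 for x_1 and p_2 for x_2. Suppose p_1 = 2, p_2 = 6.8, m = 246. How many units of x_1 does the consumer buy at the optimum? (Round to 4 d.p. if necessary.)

x_1* = 73.6

MRS = 2·(x_2−4)/(x_1−2). Tangency with p_1/p_2 gives x_2−4 = (1/2)·(p_1/p_2)·(x_1−2).
Substituting into the budget: x_1* = 2 + 2/3·(m − 2·p_1 − 4·p_2)/p_1, and x_2* = 4 + 1/3·(…)/p_2.
Discretionary income = 246 − 2·2 − 4·6.8 = 214.8; x_1* = 2 + 2/3·214.8/2 = 73.6.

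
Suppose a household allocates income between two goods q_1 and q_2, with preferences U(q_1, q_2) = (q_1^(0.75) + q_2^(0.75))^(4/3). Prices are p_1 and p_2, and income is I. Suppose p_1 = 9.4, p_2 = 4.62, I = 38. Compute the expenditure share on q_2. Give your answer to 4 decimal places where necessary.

share on q_2 = 0.8939

MU_q_1 ∝ q_1^(-0.25), MU_q_2 ∝ q_2^(-0.25), so MRS = (q_2/q_1)^(0.25) = p_1/p_2.
Solve for the ratio: q_2/q_1 = [p_1/p_2]^(4).
With the ratio pinned down, the budget gives q_1* = I/(p_1 + p_2·(q_2/q_1)) and q_2* = (q_2/q_1)·q_1*.
Numerically q_2/q_1 = 17.137344, so q_1* = 38/(9.4 + 4.62·17.137344) = 0.429 and q_2* = 17.137344·0.429 = 7.3522.
Expenditure on q_2: 4.62·7.3522 = 33.9672; share = 0.8939.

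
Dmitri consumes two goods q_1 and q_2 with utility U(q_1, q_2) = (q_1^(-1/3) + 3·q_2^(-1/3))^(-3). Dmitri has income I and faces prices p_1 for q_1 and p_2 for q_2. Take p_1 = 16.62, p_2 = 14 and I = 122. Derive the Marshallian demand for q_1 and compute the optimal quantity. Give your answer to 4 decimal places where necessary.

From the CES first-order condition, (1/3)·(q_2/q_1)^(4/3) = p_1/p_2.
Hence q_2/q_1 = (3·p_1/p_2)^(1/(4/3)), i.e. raised to the 0.75 power.
With the ratio pinned down, the budget gives q_1* = I/(p_1 + p_2·(q_2/q_1)) and q_2* = (q_2/q_1)·q_1*.
Numerically q_2/q_1 = 2.592497, so q_1* = 122/(16.62 + 14·2.592497) = 2.3056.

q_1* = 2.3056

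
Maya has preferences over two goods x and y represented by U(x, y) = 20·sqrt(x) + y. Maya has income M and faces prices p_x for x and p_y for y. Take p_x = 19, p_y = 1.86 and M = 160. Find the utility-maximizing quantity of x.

Utility is quasi-linear in y; the FOC for x is 10/√x = p_x/p_y.
Solve: √x = 10·p_y/p_x, so x*(p_x,p_y) = (10·p_y/p_x)², and y* = (M − p_x·x*)/p_y.
Plugging in: x* = (10·1.86/19)² = 0.9583.

x* = 0.9583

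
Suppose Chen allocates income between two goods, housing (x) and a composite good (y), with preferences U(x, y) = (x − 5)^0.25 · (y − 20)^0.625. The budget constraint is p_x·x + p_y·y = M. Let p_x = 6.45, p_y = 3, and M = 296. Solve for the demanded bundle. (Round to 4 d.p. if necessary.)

MRS = (2/5)·(y−20)/(x−5). Tangency with p_x/p_y gives y−20 = (5/2)·(p_x/p_y)·(x−5).
After buying the subsistence bundle (5, 20), a share 2/7 of the remaining income goes to x: x* = 5 + 2/7·(M − 5p_x − 20p_y)/p_x.
Discretionary income = 296 − 5·6.45 − 20·3 = 203.75; x* = 5 + 2/7·203.75/6.45 = 14.0255; y* = 20 + 5/7·203.75/3 = 68.5119.

x* = 14.0255, y* = 68.5119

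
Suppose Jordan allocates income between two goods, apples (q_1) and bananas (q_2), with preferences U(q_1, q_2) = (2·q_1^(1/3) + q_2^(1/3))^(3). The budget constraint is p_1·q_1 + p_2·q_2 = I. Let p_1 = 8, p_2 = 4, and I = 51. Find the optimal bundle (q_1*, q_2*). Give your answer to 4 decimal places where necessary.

From the CES first-order condition, 2·(q_2/q_1)^(2/3) = p_1/p_2.
Solve for the ratio: q_2/q_1 = [(1/2)·p_1/p_2]^(1.5).
With the ratio pinned down, the budget gives q_1* = I/(p_1 + p_2·(q_2/q_1)) and q_2* = (q_2/q_1)·q_1*.
Numerically q_2/q_1 = 1, so q_1* = 51/(8 + 4·1) = 4.25 and q_2* = 1·4.25 = 4.25.

q_1* = 4.25, q_2* = 4.25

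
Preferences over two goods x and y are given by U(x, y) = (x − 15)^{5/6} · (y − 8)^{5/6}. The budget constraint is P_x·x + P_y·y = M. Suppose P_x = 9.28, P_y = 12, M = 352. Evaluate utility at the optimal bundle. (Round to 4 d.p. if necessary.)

V = 17.3147

MRS = (y−8)/(x−15). Tangency with P_x/P_y gives y−8 = (P_x/P_y)·(x−15).
After buying the subsistence bundle (15, 8), a share 0.5 of the remaining income goes to x: x* = 15 + 0.5·(M − 15P_x − 8P_y)/P_x.
Discretionary income = 352 − 15·9.28 − 8·12 = 116.8; x* = 15 + 0.5·116.8/9.28 = 21.2931; y* = 8 + 0.5·116.8/12 = 12.8667.
Utility at the optimum: U(21.2931, 12.8667) = 17.3147.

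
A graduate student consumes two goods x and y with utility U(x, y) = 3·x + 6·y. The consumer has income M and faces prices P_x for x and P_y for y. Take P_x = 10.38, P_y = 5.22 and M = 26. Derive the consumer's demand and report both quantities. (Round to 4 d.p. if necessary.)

Perfect substitutes: compare marginal utility per dollar. 3/P_x vs 6/P_y → 0.289 vs 1.1494.
y gives more utility per dollar, so spend all income on y: y* = M/P_y, x* = 0.
Numerically: x* = 0, y* = 4.9808.

x* = 0, y* = 4.9808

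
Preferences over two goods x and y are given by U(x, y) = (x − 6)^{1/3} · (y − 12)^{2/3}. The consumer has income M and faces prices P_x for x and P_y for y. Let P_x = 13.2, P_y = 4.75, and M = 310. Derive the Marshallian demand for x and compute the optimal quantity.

x* = 10.3889

MRS = (1/2)·(y−12)/(x−6). Tangency with P_x/P_y gives y−12 = 2·(P_x/P_y)·(x−6).
After buying the subsistence bundle (6, 12), a share 1/3 of the remaining income goes to x: x* = 6 + 1/3·(M − 6P_x − 12P_y)/P_x.
Discretionary income = 310 − 6·13.2 − 12·4.75 = 173.8; x* = 6 + 1/3·173.8/13.2 = 10.3889.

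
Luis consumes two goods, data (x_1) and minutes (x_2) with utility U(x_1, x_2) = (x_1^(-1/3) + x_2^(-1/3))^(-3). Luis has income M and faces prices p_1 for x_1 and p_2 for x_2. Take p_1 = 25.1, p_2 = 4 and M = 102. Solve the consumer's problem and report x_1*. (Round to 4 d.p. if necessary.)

MU_x_1 ∝ x_1^(-4/3), MU_x_2 ∝ x_2^(-4/3), so MRS = (x_2/x_1)^(4/3) = p_1/p_2.
Hence x_2/x_1 = (p_1/p_2)^(1/(4/3)), i.e. raised to the 0.75 power.
With the ratio pinned down, the budget gives x_1* = M/(p_1 + p_2·(x_2/x_1)) and x_2* = (x_2/x_1)·x_1*.
Numerically x_2/x_1 = 3.9647, so x_1* = 102/(25.1 + 4·3.9647) = 2.4903.

x_1* = 2.4903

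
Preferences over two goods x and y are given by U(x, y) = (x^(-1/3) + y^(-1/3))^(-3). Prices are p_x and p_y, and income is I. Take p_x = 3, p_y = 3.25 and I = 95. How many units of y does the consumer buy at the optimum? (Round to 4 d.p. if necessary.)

y* = 14.7616

With the ratio pinned down, the budget gives x* = I/(p_x + p_y·(y/x)) and y* = (y/x)·x*.
Numerically y/x = 0.941734, so x* = 95/(3 + 3.25·0.941734) = 15.6749 and y* = 0.941734·15.6749 = 14.7616.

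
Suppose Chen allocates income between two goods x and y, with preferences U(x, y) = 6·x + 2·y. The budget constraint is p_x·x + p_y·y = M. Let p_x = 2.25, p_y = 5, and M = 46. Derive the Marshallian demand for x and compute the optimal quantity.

Numerically: x* = 20.4444, y* = 0.

x* = 20.4444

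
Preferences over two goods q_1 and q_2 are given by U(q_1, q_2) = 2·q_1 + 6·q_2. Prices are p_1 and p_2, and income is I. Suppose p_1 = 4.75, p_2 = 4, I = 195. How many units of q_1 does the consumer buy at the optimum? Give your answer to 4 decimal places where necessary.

Numerically: q_1* = 0, q_2* = 48.75.

q_1* = 0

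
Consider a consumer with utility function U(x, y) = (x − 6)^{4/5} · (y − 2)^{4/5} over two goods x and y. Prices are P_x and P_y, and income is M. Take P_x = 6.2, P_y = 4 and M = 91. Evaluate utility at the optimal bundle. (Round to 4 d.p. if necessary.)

After buying the subsistence bundle (6, 2), a share 0.5 of the remaining income goes to x: x* = 6 + 0.5·(M − 6P_x − 2P_y)/P_x.
Discretionary income = 91 − 6·6.2 − 2·4 = 45.8; x* = 6 + 0.5·45.8/6.2 = 9.6935; y* = 2 + 0.5·45.8/4 = 7.725.
Utility at the optimum: U(9.6935, 7.725) = 11.4862.

V = 11.4862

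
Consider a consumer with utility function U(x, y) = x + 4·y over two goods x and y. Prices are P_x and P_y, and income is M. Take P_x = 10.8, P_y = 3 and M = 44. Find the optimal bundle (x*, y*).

y gives more utility per dollar, so spend all income on y: y* = M/P_y, x* = 0.
Numerically: x* = 0, y* = 14.6667.

x* = 0, y* = 14.6667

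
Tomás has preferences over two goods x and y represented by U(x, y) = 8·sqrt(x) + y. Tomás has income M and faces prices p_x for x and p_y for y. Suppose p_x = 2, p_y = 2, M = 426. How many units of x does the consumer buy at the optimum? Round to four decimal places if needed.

x* = 16

MU_x = 4/√x, MU_y = 1. Tangency: 4/√x = p_x/p_y.
Thus x* = (4·p_y/p_x)² — independent of M — with the rest of income spent on y.
Plugging in: x* = (4·2/2)² = 16.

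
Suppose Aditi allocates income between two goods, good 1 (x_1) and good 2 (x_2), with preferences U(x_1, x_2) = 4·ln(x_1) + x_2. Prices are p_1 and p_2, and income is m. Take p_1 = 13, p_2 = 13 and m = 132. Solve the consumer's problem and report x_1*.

x_1* = 4

Set MRS = p_1/p_2: (4/x_1)/1 = p_1/p_2.
So x_1*(p_1,p_2) = 4·p_2/p_1, independent of income; and x_2* = (m − 4·p_2)/p_2.
At the given prices: x_1* = 4·13/13 = 4.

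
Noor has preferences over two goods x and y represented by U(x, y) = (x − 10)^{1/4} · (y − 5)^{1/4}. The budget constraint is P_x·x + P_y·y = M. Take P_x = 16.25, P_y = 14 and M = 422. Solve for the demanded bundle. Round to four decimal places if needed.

x* = 15.8308, y* = 11.7679

Let x' = x−10, y' = y−5. MRS = y'/x' = P_x/P_y.
Substituting into the budget: x* = 10 + 0.5·(M − 10·P_x − 5·P_y)/P_x, and y* = 5 + 0.5·(…)/P_y.
Discretionary income = 422 − 10·16.25 − 5·14 = 189.5; x* = 10 + 0.5·189.5/16.25 = 15.8308; y* = 5 + 0.5·189.5/14 = 11.7679.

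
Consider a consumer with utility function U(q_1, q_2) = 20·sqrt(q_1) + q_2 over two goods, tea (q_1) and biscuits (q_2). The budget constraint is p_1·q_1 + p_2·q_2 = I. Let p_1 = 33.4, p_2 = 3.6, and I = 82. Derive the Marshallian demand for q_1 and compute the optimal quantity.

q_1* = 1.1617

MU_q_1 = 10/√q_1, MU_q_2 = 1. Tangency: 10/√q_1 = p_1/p_2.
Thus q_1* = (10·p_2/p_1)² — independent of I — with the rest of income spent on q_2.
Plugging in: q_1* = (10·3.6/33.4)² = 1.1617.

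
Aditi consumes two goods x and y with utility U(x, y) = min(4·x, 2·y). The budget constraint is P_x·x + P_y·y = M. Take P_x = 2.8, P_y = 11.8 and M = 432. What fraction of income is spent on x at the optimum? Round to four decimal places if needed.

Leontief preferences: the optimum is at the kink where x/2 = y/4, i.e. y = 2·x.
Budget: P_x·x + P_y·2·x = M, so (2·P_x + 4·P_y)·x = 2·M.
Demand: x*(P_x,P_y,M) = 2·M/(2·P_x + 4·P_y), y* = 4·M/(2·P_x + 4·P_y).
Here 2·2.8 + 4·11.8 = 52.8, giving x* = 16.3636 and y* = 32.7273.
Expenditure on x: 2.8·16.3636 = 45.8182; share = 0.1061.

share on x = 0.1061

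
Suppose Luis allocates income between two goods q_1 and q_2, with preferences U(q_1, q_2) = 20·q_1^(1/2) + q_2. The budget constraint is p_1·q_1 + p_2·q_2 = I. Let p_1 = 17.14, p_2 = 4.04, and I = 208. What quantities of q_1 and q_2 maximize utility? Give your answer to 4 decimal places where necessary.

Plugging in: q_1* = (10·4.04/17.14)² = 5.5557, q_2* = 27.9146.

q_1* = 5.5557, q_2* = 27.9146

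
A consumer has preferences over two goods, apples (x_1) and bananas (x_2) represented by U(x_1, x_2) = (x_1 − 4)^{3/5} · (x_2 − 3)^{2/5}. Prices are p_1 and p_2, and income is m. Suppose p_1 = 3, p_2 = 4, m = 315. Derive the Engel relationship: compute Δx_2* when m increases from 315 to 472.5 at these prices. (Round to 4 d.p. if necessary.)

Δx_2* = 15.75

This is Cobb-Douglas in (x_1−4, x_2−3): tangency gives 0.6·p_2·(x_2−3) = 0.4·p_1·(x_1−4).
After buying the subsistence bundle (4, 3), a share 0.6 of the remaining income goes to x_1: x_1* = 4 + 0.6·(m − 4p_1 − 3p_2)/p_1.
Discretionary income = 315 − 4·3 − 3·4 = 291; x_2* = 3 + 0.4·291/4 = 32.1.
At m' = 472.5: x_2* = 47.85. Change: 47.85 − 32.1 = 15.75.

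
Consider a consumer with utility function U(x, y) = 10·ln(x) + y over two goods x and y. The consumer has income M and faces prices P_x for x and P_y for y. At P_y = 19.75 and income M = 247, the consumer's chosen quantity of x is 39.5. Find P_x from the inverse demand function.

P_x = 5

Set MRS = P_x/P_y: (10/x)/1 = P_x/P_y.
So x*(P_x,P_y) = 10·P_y/P_x, independent of income; and y* = (M − 10·P_y)/P_y.
Set x* = 39.5 in the demand function and solve for P_x: P_x = 5.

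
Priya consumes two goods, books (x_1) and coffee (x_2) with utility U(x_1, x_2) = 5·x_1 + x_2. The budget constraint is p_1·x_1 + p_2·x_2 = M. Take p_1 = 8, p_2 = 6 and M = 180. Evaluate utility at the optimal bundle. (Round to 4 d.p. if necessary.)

V = 112.5

Perfect substitutes: compare marginal utility per dollar. 5/p_1 vs 1/p_2 → 0.625 vs 0.1667.
x_1 gives more utility per dollar, so spend all income on x_1: x_1* = M/p_1, x_2* = 0.
Numerically: x_1* = 22.5, x_2* = 0.
Utility at the optimum: U(22.5, 0) = 112.5.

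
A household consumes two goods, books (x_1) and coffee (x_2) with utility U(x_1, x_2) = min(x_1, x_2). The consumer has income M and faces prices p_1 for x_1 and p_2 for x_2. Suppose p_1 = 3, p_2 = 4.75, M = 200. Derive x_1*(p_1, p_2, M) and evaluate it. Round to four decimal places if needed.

With perfect complements, no substitution: consume in ratio x_1:x_2 = 1:1.
Budget: p_1·x_1 + p_2·x_1 = M, so (p_1 + p_2)·x_1 = M.
Demand: x_1*(p_1,p_2,M) = M/(p_1 + p_2), x_2* = M/(p_1 + p_2).
Here 3 + 4.75 = 7.75, giving x_1* = 25.8065.

x_1* = 25.8065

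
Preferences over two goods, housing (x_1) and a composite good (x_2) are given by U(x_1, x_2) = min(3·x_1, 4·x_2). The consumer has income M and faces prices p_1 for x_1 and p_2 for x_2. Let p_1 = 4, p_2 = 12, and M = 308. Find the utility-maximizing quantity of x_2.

With perfect complements, no substitution: consume in ratio x_1:x_2 = 4:3.
Budget: p_1·x_1 + p_2·(3/4)·x_1 = M, so (4·p_1 + 3·p_2)·x_1 = 4·M.
Demand: x_1*(p_1,p_2,M) = 4·M/(4·p_1 + 3·p_2), x_2* = 3·M/(4·p_1 + 3·p_2).
Here 4·4 + 3·12 = 52, giving x_2* = 17.7692.

x_2* = 17.7692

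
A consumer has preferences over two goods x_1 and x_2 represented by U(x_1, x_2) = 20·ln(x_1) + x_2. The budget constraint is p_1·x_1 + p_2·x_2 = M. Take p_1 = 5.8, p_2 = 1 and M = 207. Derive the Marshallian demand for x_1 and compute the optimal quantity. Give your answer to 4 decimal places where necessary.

x_1* = 3.4483

MU_x_1 = 20/x_1, MU_x_2 = 1. Tangency: 20/x_1 = p_1/p_2.
So x_1*(p_1,p_2) = 20·p_2/p_1, independent of income; and x_2* = (M − 20·p_2)/p_2.
At the given prices: x_1* = 20·1/5.8 = 3.4483.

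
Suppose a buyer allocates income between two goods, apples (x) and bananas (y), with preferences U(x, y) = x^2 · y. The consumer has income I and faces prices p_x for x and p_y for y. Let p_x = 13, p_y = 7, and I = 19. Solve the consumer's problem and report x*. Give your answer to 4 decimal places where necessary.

The MRS is 2·y/x. Set MRS = p_x/p_y.
So 2·p_y·y = p_x·x; combined with the budget, a share 2/3 of income goes to x.
Demand: x*(p_x,p_y,I) = 2/3·I/p_x and y* = 1/3·I/p_y.
At p_x=13, p_y=7, I=19: x* = 2/3·19/13 = 0.9744.

x* = 0.9744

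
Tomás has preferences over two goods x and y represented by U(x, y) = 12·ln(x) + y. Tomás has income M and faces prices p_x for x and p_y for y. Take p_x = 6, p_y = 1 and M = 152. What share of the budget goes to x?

So x*(p_x,p_y) = 12·p_y/p_x, independent of income; and y* = (M − 12·p_y)/p_y.
At the given prices: x* = 12·1/6 = 2, and y* = 140.
Expenditure on x: 6·2 = 12; share = 0.0789.

share on x = 0.0789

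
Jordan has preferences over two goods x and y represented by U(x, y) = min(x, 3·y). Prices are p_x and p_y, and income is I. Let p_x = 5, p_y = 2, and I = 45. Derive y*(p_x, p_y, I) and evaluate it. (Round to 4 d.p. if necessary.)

Leontief preferences: the optimum is at the kink where x/3 = y/1, i.e. y = (1/3)·x.
Budget: p_x·x + p_y·(1/3)·x = I, so (3·p_x + p_y)·x = 3·I.
Demand: x*(p_x,p_y,I) = 3·I/(3·p_x + p_y), y* = I/(3·p_x + p_y).
Here 3·5 + 2 = 17, giving y* = 2.6471.

y* = 2.6471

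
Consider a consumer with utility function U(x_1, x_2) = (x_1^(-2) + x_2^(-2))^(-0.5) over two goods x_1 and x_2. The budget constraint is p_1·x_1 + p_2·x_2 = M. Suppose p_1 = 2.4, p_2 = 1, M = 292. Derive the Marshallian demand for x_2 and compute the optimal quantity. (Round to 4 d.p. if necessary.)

x_2* = 104.5635

MRS = MU_x_1/MU_x_2 = (x_2/x_1)^(3). Set equal to p_1/p_2.
Hence x_2/x_1 = (p_1/p_2)^(1/(3)), i.e. raised to the 1/3 power.
With the ratio pinned down, the budget gives x_1* = M/(p_1 + p_2·(x_2/x_1)) and x_2* = (x_2/x_1)·x_1*.
Numerically x_2/x_1 = 1.338866, so x_1* = 292/(2.4 + 1·1.338866) = 78.0985 and x_2* = 1.338866·78.0985 = 104.5635.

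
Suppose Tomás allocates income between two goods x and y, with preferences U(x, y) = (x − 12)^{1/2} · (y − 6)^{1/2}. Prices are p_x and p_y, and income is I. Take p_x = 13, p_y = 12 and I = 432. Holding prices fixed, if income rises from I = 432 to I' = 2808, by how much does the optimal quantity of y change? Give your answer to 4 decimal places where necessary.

Δy* = 99

Let x' = x−12, y' = y−6. MRS = y'/x' = p_x/p_y.
After buying the subsistence bundle (12, 6), a share 0.5 of the remaining income goes to x: x* = 12 + 0.5·(I − 12p_x − 6p_y)/p_x.
Discretionary income = 432 − 12·13 − 6·12 = 204; y* = 6 + 0.5·204/12 = 14.5.
At I' = 2808: y* = 113.5. Change: 113.5 − 14.5 = 99.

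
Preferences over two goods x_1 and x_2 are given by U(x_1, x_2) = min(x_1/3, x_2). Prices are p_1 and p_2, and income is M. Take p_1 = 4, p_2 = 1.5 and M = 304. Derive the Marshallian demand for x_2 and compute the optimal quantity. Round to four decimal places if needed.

x_2* = 22.5185

Here 3·4 + 1.5 = 13.5, giving x_2* = 22.5185.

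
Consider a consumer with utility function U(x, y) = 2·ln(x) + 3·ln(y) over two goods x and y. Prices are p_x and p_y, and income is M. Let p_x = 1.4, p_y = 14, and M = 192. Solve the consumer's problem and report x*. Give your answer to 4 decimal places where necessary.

x* = 54.8571

The MRS is (2/3)·y/x. Set MRS = p_x/p_y.
Rearranging, p_y·y = (3/2)·p_x·x. Substituting into the budget gives p_x·x·(1 + (3/2)) = M.
Demand: x*(p_x,p_y,M) = 0.4·M/p_x and y* = 0.6·M/p_y.
At p_x=1.4, p_y=14, M=192: x* = 0.4·192/1.4 = 54.8571.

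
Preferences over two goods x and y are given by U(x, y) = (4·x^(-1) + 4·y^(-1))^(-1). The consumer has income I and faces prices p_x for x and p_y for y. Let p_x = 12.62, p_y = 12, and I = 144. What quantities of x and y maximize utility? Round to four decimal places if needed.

MRS = MU_x/MU_y = (y/x)^(2). Set equal to p_x/p_y.
Solve for the ratio: y/x = [p_x/p_y]^(0.5).
With the ratio pinned down, the budget gives x* = I/(p_x + p_y·(y/x)) and y* = (y/x)·x*.
Numerically y/x = 1.025508, so x* = 144/(12.62 + 12·1.025508) = 5.7771 and y* = 1.025508·5.7771 = 5.9244.

x* = 5.7771, y* = 5.9244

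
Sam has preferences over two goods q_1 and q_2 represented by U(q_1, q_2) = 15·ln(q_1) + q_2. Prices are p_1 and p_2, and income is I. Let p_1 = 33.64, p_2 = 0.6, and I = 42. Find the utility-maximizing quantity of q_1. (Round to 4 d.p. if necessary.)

q_1* = 0.2675

Set MRS = p_1/p_2: (15/q_1)/1 = p_1/p_2.
So q_1*(p_1,p_2) = 15·p_2/p_1, independent of income; and q_2* = (I − 15·p_2)/p_2.
At the given prices: q_1* = 15·0.6/33.64 = 0.2675.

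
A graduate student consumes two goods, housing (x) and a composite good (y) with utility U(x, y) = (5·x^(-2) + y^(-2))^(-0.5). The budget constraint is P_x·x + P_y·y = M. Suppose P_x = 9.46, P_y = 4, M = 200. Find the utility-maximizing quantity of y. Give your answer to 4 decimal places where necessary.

y* = 12.3905

With the ratio pinned down, the budget gives x* = M/(P_x + P_y·(y/x)) and y* = (y/x)·x*.
Numerically y/x = 0.779149, so x* = 200/(9.46 + 4·0.779149) = 15.9026 and y* = 0.779149·15.9026 = 12.3905.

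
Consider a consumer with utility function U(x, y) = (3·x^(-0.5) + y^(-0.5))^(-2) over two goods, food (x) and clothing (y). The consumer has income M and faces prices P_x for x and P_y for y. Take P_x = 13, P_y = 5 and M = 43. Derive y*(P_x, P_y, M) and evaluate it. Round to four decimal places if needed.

From the CES first-order condition, 3·(y/x)^(1.5) = P_x/P_y.
Solve for the ratio: y/x = [(1/3)·P_x/P_y]^(2/3).
Substitute y = (y/x)·x into the budget: x* = M/(P_x + P_y·(y/x)).
Numerically y/x = 0.909009, so x* = 43/(13 + 5·0.909009) = 2.4508 and y* = 0.909009·2.4508 = 2.2278.

y* = 2.2278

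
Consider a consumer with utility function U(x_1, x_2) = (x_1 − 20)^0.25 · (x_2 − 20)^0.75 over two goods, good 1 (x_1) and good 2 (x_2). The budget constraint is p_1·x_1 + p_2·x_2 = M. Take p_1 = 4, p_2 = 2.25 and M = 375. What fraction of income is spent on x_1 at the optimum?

Let x_1' = x_1−20, x_2' = x_2−20. MRS = (1/3)·x_2'/x_1' = p_1/p_2.
After buying the subsistence bundle (20, 20), a share 0.25 of the remaining income goes to x_1: x_1* = 20 + 0.25·(M − 20p_1 − 20p_2)/p_1.
Discretionary income = 375 − 20·4 − 20·2.25 = 250; x_1* = 20 + 0.25·250/4 = 35.625; x_2* = 20 + 0.75·250/2.25 = 103.3333.
Expenditure on x_1: 4·35.625 = 142.5; share = 0.38.

share on x_1 = 0.38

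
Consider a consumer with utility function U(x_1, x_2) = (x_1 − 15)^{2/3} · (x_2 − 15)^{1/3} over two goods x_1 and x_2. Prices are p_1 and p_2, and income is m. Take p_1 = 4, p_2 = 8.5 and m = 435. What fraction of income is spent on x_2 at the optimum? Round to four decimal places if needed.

share on x_2 = 0.4828

Let x_1' = x_1−15, x_2' = x_2−15. MRS = 2·x_2'/x_1' = p_1/p_2.
After buying the subsistence bundle (15, 15), a share 2/3 of the remaining income goes to x_1: x_1* = 15 + 2/3·(m − 15p_1 − 15p_2)/p_1.
Discretionary income = 435 − 15·4 − 15·8.5 = 247.5; x_1* = 15 + 2/3·247.5/4 = 56.25; x_2* = 15 + 1/3·247.5/8.5 = 24.7059.
Expenditure on x_2: 8.5·24.7059 = 210; share = 0.4828.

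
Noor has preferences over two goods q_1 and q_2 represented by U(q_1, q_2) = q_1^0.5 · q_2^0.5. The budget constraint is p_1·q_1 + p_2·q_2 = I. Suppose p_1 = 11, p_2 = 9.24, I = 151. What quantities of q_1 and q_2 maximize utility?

Tangency: MRS = q_2/q_1 = p_1/p_2.
So 0.5·p_2·q_2 = 0.5·p_1·q_1; combined with the budget, a share 0.5 of income goes to q_1.
Demand: q_1*(p_1,p_2,I) = 0.5·I/p_1 and q_2* = 0.5·I/p_2.
At p_1=11, p_2=9.24, I=151: q_1* = 0.5·151/11 = 6.8636, q_2* = 8.171.

q_1* = 6.8636, q_2* = 8.171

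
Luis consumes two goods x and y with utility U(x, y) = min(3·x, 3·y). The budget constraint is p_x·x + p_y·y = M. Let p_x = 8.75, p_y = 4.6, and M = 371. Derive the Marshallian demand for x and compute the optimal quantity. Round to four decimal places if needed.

With perfect complements, no substitution: consume in ratio x:y = 3:3.
Budget: p_x·x + p_y·x = M, so (3·p_x + 3·p_y)·x = 3·M.
Demand: x*(p_x,p_y,M) = 3·M/(3·p_x + 3·p_y), y* = 3·M/(3·p_x + 3·p_y).
Here 3·8.75 + 3·4.6 = 40.05, giving x* = 27.7903.

x* = 27.7903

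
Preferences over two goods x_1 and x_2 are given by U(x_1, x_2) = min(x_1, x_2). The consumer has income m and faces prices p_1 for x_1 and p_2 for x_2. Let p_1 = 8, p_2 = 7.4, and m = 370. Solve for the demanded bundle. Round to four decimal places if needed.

x_1* = 24.026, x_2* = 24.026

Demand: x_1*(p_1,p_2,m) = m/(p_1 + p_2), x_2* = m/(p_1 + p_2).
Here 8 + 7.4 = 15.4, giving x_1* = 24.026 and x_2* = 24.026.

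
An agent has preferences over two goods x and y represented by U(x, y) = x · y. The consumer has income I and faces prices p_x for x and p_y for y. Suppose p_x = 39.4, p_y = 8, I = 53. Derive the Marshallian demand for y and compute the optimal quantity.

y* = 3.3125

The MRS is y/x. Set MRS = p_x/p_y.
So p_y·y = p_x·x; combined with the budget, a share 0.5 of income goes to x.
Demand: x*(p_x,p_y,I) = 0.5·I/p_x and y* = 0.5·I/p_y.
At p_x=39.4, p_y=8, I=53: y* = 0.5·53/8 = 3.3125.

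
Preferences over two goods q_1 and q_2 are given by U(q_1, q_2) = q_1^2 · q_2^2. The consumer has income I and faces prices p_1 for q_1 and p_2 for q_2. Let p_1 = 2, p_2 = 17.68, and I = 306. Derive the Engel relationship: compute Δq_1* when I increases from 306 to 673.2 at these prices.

Δq_1* = 91.8

The MRS is q_2/q_1. Set MRS = p_1/p_2.
Rearranging, p_2·q_2 = p_1·q_1. Substituting into the budget gives p_1·q_1·(1 + 1) = I.
Demand: q_1*(p_1,p_2,I) = 0.5·I/p_1 and q_2* = 0.5·I/p_2.
At p_1=2, p_2=17.68, I=306: q_1* = 0.5·306/2 = 76.5.
At I' = 673.2: q_1* = 168.3. Change: 168.3 − 76.5 = 91.8.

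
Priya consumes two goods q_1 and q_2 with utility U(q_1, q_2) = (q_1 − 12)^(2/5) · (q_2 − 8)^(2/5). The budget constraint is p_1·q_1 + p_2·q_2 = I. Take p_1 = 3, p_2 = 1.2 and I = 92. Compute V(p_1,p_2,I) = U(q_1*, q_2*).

V = 7.4109

Let q_1' = q_1−12, q_2' = q_2−8. MRS = q_2'/q_1' = p_1/p_2.
After buying the subsistence bundle (12, 8), a share 0.5 of the remaining income goes to q_1: q_1* = 12 + 0.5·(I − 12p_1 − 8p_2)/p_1.
Discretionary income = 92 − 12·3 − 8·1.2 = 46.4; q_1* = 12 + 0.5·46.4/3 = 19.7333; q_2* = 8 + 0.5·46.4/1.2 = 27.3333.
Utility at the optimum: U(19.7333, 27.3333) = 7.4109.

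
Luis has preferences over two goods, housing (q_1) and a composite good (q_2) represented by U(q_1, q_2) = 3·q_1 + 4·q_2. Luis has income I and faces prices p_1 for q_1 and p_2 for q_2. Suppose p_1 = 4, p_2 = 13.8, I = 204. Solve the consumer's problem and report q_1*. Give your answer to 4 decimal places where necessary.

q_1* = 51

Linear utility — the consumer picks whichever good has higher MU/price: 3/4 = 0.75 vs 4/13.8 = 0.2899.
q_1 gives more utility per dollar, so spend all income on q_1: q_1* = I/p_1, q_2* = 0.
Numerically: q_1* = 51, q_2* = 0.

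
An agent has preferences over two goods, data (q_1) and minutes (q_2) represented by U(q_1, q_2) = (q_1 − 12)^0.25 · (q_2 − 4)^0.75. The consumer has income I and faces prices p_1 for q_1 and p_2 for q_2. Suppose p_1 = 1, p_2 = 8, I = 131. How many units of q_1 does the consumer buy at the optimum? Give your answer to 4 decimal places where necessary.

q_1* = 33.75

MRS = (1/3)·(q_2−4)/(q_1−12). Tangency with p_1/p_2 gives q_2−4 = 3·(p_1/p_2)·(q_1−12).
After buying the subsistence bundle (12, 4), a share 0.25 of the remaining income goes to q_1: q_1* = 12 + 0.25·(I − 12p_1 − 4p_2)/p_1.
Discretionary income = 131 − 12·1 − 4·8 = 87; q_1* = 12 + 0.25·87/1 = 33.75.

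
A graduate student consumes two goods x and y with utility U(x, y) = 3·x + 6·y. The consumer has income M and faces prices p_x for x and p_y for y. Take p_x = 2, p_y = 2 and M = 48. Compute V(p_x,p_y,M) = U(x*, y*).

Linear utility — the consumer picks whichever good has higher MU/price: 3/2 = 1.5 vs 6/2 = 3.
y gives more utility per dollar, so spend all income on y: y* = M/p_y, x* = 0.
Numerically: x* = 0, y* = 24.
Utility at the optimum: U(0, 24) = 144.

V = 144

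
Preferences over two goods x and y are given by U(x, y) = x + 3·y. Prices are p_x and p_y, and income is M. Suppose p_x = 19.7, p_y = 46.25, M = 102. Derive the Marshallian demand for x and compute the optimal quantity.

y gives more utility per dollar, so spend all income on y: y* = M/p_y, x* = 0.
Numerically: x* = 0, y* = 2.2054.

x* = 0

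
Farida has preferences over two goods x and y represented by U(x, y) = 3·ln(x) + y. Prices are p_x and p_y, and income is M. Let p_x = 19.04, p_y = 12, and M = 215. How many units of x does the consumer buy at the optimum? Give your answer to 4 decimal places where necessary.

x* = 1.8908

MU_x = 3/x, MU_y = 1. Tangency: 3/x = p_x/p_y.
So x*(p_x,p_y) = 3·p_y/p_x, independent of income; and y* = (M − 3·p_y)/p_y.
At the given prices: x* = 3·12/19.04 = 1.8908.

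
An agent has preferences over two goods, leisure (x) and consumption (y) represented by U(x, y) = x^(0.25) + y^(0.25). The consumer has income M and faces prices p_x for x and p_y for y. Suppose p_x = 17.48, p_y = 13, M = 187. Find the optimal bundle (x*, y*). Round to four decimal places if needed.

x* = 5.0852, y* = 7.547

MRS = MU_x/MU_y = (y/x)^(0.75). Set equal to p_x/p_y.
Solve for the ratio: y/x = [p_x/p_y]^(4/3).
With the ratio pinned down, the budget gives x* = M/(p_x + p_y·(y/x)) and y* = (y/x)·x*.
Numerically y/x = 1.484103, so x* = 187/(17.48 + 13·1.484103) = 5.0852 and y* = 1.484103·5.0852 = 7.547.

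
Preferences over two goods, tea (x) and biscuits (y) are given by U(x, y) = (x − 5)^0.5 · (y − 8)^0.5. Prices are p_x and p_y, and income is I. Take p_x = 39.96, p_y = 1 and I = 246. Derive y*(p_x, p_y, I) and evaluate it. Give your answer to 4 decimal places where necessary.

Discretionary income = 246 − 5·39.96 − 8·1 = 38.2; y* = 8 + 0.5·38.2/1 = 27.1.

y* = 27.1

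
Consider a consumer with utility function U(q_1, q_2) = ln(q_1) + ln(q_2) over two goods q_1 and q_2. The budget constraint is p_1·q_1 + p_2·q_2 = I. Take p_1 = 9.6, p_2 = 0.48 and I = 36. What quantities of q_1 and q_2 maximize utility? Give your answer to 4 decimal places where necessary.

q_1* = 1.875, q_2* = 37.5

Tangency: MRS = q_2/q_1 = p_1/p_2.
Rearranging, p_2·q_2 = p_1·q_1. Substituting into the budget gives p_1·q_1·(1 + 1) = I.
Demand: q_1*(p_1,p_2,I) = 0.5·I/p_1 and q_2* = 0.5·I/p_2.
At p_1=9.6, p_2=0.48, I=36: q_1* = 0.5·36/9.6 = 1.875, q_2* = 37.5.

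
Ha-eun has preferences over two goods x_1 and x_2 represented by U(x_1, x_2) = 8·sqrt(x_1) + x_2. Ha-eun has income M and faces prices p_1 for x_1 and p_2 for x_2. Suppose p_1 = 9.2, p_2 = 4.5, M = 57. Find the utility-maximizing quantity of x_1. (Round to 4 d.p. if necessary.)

Set MRS = p_1/p_2: 4·x_1^(−1/2) = p_1/p_2.
Thus x_1* = (4·p_2/p_1)² — independent of M — with the rest of income spent on x_2.
Plugging in: x_1* = (4·4.5/9.2)² = 3.828.

x_1* = 3.828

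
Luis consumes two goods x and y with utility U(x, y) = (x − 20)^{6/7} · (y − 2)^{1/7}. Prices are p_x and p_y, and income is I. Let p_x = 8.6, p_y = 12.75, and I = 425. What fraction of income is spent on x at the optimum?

Let x' = x−20, y' = y−2. MRS = 6·y'/x' = p_x/p_y.
After buying the subsistence bundle (20, 2), a share 6/7 of the remaining income goes to x: x* = 20 + 6/7·(I − 20p_x − 2p_y)/p_x.
Discretionary income = 425 − 20·8.6 − 2·12.75 = 227.5; x* = 20 + 6/7·227.5/8.6 = 42.6744; y* = 2 + 1/7·227.5/12.75 = 4.549.
Expenditure on x: 8.6·42.6744 = 367; share = 0.8635.

share on x = 0.8635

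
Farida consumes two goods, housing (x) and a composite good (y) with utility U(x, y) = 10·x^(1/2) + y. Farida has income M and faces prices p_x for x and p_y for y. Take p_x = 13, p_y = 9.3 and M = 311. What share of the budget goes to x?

share on x = 0.5348

MU_x = 5/√x, MU_y = 1. Tangency: 5/√x = p_x/p_y.
Thus x* = (5·p_y/p_x)² — independent of M — with the rest of income spent on y.
Plugging in: x* = (5·9.3/13)² = 12.7944, y* = 15.5562.
Expenditure on x: 13·12.7944 = 166.3269; share = 0.5348.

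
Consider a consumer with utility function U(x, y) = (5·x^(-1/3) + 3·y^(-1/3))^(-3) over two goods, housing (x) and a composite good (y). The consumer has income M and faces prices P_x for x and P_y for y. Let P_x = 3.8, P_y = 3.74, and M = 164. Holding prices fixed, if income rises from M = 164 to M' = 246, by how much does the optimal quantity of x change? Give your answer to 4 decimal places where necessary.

MU_x ∝ 5·x^(-4/3), MU_y ∝ 3·y^(-4/3), so MRS = (5/3)·(y/x)^(4/3) = P_x/P_y.
Solve for the ratio: y/x = [(3/5)·P_x/P_y]^(0.75).
Substitute y = (y/x)·x into the budget: x* = M/(P_x + P_y·(y/x)).
Numerically y/x = 0.689918, so x* = 164/(3.8 + 3.74·0.689918) = 25.7041.
At M' = 246: x* = 38.5562. Change: 38.5562 − 25.7041 = 12.8521.

Δx* = 12.8521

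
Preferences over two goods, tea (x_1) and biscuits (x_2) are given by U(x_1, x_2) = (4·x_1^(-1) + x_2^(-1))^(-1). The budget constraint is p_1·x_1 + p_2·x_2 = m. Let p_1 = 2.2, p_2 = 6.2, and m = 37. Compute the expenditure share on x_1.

MRS = MU_x_1/MU_x_2 = 4·(x_2/x_1)^(2). Set equal to p_1/p_2.
Solve for the ratio: x_2/x_1 = [(1/4)·p_1/p_2]^(0.5).
Substitute x_2 = (x_2/x_1)·x_1 into the budget: x_1* = m/(p_1 + p_2·(x_2/x_1)).
Numerically x_2/x_1 = 0.297842, so x_1* = 37/(2.2 + 6.2·0.297842) = 9.1434 and x_2* = 0.297842·9.1434 = 2.7233.
Expenditure on x_1: 2.2·9.1434 = 20.1156; share = 0.5437.

share on x_1 = 0.5437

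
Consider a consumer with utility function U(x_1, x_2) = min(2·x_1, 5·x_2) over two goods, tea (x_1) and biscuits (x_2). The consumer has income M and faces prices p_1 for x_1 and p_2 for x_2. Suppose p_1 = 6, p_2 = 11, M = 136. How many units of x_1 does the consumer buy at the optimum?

x_1* = 13.0769

Here 5·6 + 2·11 = 52, giving x_1* = 13.0769.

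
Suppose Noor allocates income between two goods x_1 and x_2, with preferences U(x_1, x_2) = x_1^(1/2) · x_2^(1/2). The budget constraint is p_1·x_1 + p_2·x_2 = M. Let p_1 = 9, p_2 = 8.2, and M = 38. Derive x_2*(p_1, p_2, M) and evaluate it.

Tangency: MRS = x_2/x_1 = p_1/p_2.
So 0.5·p_2·x_2 = 0.5·p_1·x_1; combined with the budget, a share 0.5 of income goes to x_1.
Demand: x_1*(p_1,p_2,M) = 0.5·M/p_1 and x_2* = 0.5·M/p_2.
At p_1=9, p_2=8.2, M=38: x_2* = 0.5·38/8.2 = 2.3171.

x_2* = 2.3171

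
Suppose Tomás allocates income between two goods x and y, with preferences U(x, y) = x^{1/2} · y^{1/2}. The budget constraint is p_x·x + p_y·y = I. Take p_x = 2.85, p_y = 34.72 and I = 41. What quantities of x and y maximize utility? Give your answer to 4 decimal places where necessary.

Tangency: MRS = y/x = p_x/p_y.
So 0.5·p_y·y = 0.5·p_x·x; combined with the budget, a share 0.5 of income goes to x.
Demand: x*(p_x,p_y,I) = 0.5·I/p_x and y* = 0.5·I/p_y.
At p_x=2.85, p_y=34.72, I=41: x* = 0.5·41/2.85 = 7.193, y* = 0.5904.

x* = 7.193, y* = 0.5904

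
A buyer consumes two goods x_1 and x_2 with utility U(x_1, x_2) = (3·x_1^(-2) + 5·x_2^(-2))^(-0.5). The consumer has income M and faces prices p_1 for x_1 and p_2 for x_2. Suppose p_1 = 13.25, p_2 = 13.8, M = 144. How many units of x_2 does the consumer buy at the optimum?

From the CES first-order condition, (3/5)·(x_2/x_1)^(3) = p_1/p_2.
Solve for the ratio: x_2/x_1 = [(5/3)·p_1/p_2]^(1/3).
With the ratio pinned down, the budget gives x_1* = M/(p_1 + p_2·(x_2/x_1)) and x_2* = (x_2/x_1)·x_1*.
Numerically x_2/x_1 = 1.169666, so x_1* = 144/(13.25 + 13.8·1.169666) = 4.8994 and x_2* = 1.169666·4.8994 = 5.7307.

x_2* = 5.7307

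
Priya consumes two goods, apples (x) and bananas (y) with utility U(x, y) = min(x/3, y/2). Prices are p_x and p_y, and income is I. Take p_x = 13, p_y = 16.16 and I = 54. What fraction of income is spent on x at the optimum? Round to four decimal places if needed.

share on x = 0.5468

Leontief preferences: the optimum is at the kink where x/3 = y/2, i.e. y = (2/3)·x.
Budget: p_x·x + p_y·(2/3)·x = I, so (3·p_x + 2·p_y)·x = 3·I.
Demand: x*(p_x,p_y,I) = 3·I/(3·p_x + 2·p_y), y* = 2·I/(3·p_x + 2·p_y).
Here 3·13 + 2·16.16 = 71.32, giving x* = 2.2715 and y* = 1.5143.
Expenditure on x: 13·2.2715 = 29.5289; share = 0.5468.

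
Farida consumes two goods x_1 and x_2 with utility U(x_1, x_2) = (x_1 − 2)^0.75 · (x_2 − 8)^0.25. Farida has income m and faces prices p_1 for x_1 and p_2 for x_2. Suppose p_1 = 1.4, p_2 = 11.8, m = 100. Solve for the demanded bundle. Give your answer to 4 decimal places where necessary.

Substituting into the budget: x_1* = 2 + 0.75·(m − 2·p_1 − 8·p_2)/p_1, and x_2* = 8 + 0.25·(…)/p_2.
Discretionary income = 100 − 2·1.4 − 8·11.8 = 2.8; x_1* = 2 + 0.75·2.8/1.4 = 3.5; x_2* = 8 + 0.25·2.8/11.8 = 8.0593.

x_1* = 3.5, x_2* = 8.0593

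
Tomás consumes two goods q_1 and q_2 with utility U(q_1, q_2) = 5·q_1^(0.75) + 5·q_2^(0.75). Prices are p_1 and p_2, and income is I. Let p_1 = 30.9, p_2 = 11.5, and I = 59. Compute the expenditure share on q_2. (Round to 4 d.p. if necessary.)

MRS = MU_q_1/MU_q_2 = (q_2/q_1)^(0.25). Set equal to p_1/p_2.
Hence q_2/q_1 = (p_1/p_2)^(1/(0.25)), i.e. raised to the 4 power.
Substitute q_2 = (q_2/q_1)·q_1 into the budget: q_1* = I/(p_1 + p_2·(q_2/q_1)).
Numerically q_2/q_1 = 52.124579, so q_1* = 59/(30.9 + 11.5·52.124579) = 0.0936 and q_2* = 52.124579·0.0936 = 4.8789.
Expenditure on q_2: 11.5·4.8789 = 56.1077; share = 0.951.

share on q_2 = 0.951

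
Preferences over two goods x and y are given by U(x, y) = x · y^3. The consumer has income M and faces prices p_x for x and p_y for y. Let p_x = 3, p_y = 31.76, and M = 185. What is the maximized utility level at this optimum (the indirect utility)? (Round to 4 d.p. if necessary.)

V = 1285.4287

Tangency: MRS = (1/3)·y/x = p_x/p_y.
Rearranging, p_y·y = 3·p_x·x. Substituting into the budget gives p_x·x·(1 + 3) = M.
Demand: x*(p_x,p_y,M) = 0.25·M/p_x and y* = 0.75·M/p_y.
At p_x=3, p_y=31.76, M=185: x* = 0.25·185/3 = 15.4167, y* = 4.3687.
Utility at the optimum: U(15.4167, 4.3687) = 1285.4287.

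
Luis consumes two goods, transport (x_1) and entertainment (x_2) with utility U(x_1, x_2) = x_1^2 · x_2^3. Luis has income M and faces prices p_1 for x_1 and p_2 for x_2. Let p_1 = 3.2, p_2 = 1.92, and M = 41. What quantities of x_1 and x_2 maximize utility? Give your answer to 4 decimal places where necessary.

MU_x_1/MU_x_2 = (2·x_2)/(3·x_1); tangency sets this equal to p_1/p_2.
Rearranging, p_2·x_2 = (3/2)·p_1·x_1. Substituting into the budget gives p_1·x_1·(1 + (3/2)) = M.
Demand: x_1*(p_1,p_2,M) = 0.4·M/p_1 and x_2* = 0.6·M/p_2.
At p_1=3.2, p_2=1.92, M=41: x_1* = 0.4·41/3.2 = 5.125, x_2* = 12.8125.

x_1* = 5.125, x_2* = 12.8125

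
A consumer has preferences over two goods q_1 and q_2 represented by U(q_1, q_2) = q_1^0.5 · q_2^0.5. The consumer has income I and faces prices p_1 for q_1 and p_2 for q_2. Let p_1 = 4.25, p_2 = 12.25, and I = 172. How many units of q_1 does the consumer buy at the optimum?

The MRS is q_2/q_1. Set MRS = p_1/p_2.
So 0.5·p_2·q_2 = 0.5·p_1·q_1; combined with the budget, a share 0.5 of income goes to q_1.
Demand: q_1*(p_1,p_2,I) = 0.5·I/p_1 and q_2* = 0.5·I/p_2.
At p_1=4.25, p_2=12.25, I=172: q_1* = 0.5·172/4.25 = 20.2353.

q_1* = 20.2353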